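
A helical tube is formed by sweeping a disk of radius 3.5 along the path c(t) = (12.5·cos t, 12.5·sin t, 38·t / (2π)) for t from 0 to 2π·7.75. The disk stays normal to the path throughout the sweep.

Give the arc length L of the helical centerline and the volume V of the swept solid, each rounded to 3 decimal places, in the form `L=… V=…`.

2πR = 2π·12.5 = 78.539816
per-turn = √(78.539816² + 38²) = √(6168.5028 + 1444) = √7612.5028 = 87.249658
L = 7.75 × 87.249658 = 676.184846
V = π·3.5² × L = 38.484510 × 676.184846 = 26022.642486

L=676.185 V=26022.642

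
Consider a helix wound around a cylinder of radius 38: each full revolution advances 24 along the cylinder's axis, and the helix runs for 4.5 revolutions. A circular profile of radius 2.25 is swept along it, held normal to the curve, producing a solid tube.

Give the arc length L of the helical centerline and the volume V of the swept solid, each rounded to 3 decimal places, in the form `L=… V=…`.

2πR = 2π·38 = 238.761042
per-turn = √(238.761042² + 24²) = √(57006.8350 + 576) = √57582.8350 = 239.964237
L = 4.5 × 239.964237 = 1079.839066
V = π·2.25² × L = 15.904313 × 1079.839066 = 17174.098294

L=1079.839 V=17174.098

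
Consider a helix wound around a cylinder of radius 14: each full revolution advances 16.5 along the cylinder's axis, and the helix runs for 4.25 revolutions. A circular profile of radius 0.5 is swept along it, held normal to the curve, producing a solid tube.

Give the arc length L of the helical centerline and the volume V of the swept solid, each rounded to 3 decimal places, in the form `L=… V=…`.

L=380.370 V=298.742

2πR = 2π·14 = 87.964594
per-turn = √(87.964594² + 16.5²) = √(7737.7699 + 272.25) = √8010.0199 = 89.498714
L = 4.25 × 89.498714 = 380.369536
V = π·0.5² × L = 0.785398 × 380.369536 = 298.741535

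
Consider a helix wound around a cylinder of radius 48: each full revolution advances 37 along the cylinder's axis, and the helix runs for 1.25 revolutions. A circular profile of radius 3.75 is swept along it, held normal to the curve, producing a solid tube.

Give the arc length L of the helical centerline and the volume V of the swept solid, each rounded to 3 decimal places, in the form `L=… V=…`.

2πR = 2π·48 = 301.592895
per-turn = √(301.592895² + 37²) = √(90958.2742 + 1369) = √92327.2742 = 303.854034
L = 1.25 × 303.854034 = 379.817543
V = π·3.75² × L = 44.178647 × 379.817543 = 16779.825034

L=379.818 V=16779.825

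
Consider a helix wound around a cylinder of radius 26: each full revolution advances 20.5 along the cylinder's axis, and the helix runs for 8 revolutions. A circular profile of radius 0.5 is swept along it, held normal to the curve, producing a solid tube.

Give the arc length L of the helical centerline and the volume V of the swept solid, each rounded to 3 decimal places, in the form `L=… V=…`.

L=1317.152 V=1034.489

2πR = 2π·26 = 163.362818
per-turn = √(163.362818² + 20.5²) = √(26687.4103 + 420.25) = √27107.6603 = 164.644041
L = 8 × 164.644041 = 1317.152330
V = π·0.5² × L = 0.785398 × 1317.152330 = 1034.489021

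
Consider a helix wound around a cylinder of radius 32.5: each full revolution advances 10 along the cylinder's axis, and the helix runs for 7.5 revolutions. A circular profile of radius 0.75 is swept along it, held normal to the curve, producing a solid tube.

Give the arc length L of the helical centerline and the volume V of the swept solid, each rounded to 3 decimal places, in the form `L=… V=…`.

L=1533.362 V=2709.674

2πR = 2π·32.5 = 204.203522
per-turn = √(204.203522² + 10²) = √(41699.0786 + 100) = √41799.0786 = 204.448230
L = 7.5 × 204.448230 = 1533.361722
V = π·0.75² × L = 1.767146 × 1533.361722 = 2709.673831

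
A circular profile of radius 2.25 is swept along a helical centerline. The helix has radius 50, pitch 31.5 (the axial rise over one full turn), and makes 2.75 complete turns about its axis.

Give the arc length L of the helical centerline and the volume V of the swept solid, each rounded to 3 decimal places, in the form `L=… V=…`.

L=868.270 V=13809.237

2πR = 2π·50 = 314.159265
per-turn = √(314.159265² + 31.5²) = √(98696.0440 + 992.25) = √99688.2940 = 315.734531
L = 2.75 × 315.734531 = 868.269960
V = π·2.25² × L = 15.904313 × 868.269960 = 13809.237046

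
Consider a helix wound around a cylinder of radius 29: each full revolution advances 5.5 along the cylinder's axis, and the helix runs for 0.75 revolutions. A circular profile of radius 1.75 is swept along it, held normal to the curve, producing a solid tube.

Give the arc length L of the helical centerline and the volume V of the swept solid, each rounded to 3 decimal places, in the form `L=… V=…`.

L=136.722 V=1315.415

2πR = 2π·29 = 182.212374
per-turn = √(182.212374² + 5.5²) = √(33201.3492 + 30.25) = √33231.5992 = 182.295363
L = 0.75 × 182.295363 = 136.721522
V = π·1.75² × L = 9.621128 × 136.721522 = 1315.415194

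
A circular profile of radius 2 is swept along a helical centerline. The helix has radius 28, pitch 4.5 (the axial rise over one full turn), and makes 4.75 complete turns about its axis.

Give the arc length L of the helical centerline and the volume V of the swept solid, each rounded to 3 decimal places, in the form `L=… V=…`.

2πR = 2π·28 = 175.929189
per-turn = √(175.929189² + 4.5²) = √(30951.0794 + 20.25) = √30971.3294 = 175.986731
L = 4.75 × 175.986731 = 835.936971
V = π·2² × L = 12.566371 × 835.936971 = 10504.693789

L=835.937 V=10504.694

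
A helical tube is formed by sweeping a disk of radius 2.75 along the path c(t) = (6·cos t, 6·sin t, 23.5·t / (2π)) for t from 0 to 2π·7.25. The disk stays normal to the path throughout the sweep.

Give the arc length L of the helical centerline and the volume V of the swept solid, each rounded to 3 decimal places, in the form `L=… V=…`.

L=322.072 V=7651.893

2πR = 2π·6 = 37.699112
per-turn = √(37.699112² + 23.5²) = √(1421.2230 + 552.25) = √1973.4730 = 44.423789
L = 7.25 × 44.423789 = 322.072471
V = π·2.75² × L = 23.758294 × 322.072471 = 7651.892589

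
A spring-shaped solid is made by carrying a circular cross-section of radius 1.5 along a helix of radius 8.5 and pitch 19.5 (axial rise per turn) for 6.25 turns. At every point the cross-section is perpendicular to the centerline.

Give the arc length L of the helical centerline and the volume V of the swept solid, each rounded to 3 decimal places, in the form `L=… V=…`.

L=355.348 V=2511.806

2πR = 2π·8.5 = 53.407075
per-turn = √(53.407075² + 19.5²) = √(2852.3157 + 380.25) = √3232.5657 = 56.855656
L = 6.25 × 56.855656 = 355.347853
V = π·1.5² × L = 7.068583 × 355.347853 = 2511.805959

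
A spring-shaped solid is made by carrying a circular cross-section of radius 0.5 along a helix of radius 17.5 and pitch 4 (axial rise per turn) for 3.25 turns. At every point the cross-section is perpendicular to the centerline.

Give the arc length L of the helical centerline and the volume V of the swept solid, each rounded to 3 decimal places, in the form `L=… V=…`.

L=357.593 V=280.853

2πR = 2π·17.5 = 109.955743
per-turn = √(109.955743² + 4²) = √(12090.2654 + 16) = √12106.2654 = 110.028475
L = 3.25 × 110.028475 = 357.592545
V = π·0.5² × L = 0.785398 × 357.592545 = 280.852528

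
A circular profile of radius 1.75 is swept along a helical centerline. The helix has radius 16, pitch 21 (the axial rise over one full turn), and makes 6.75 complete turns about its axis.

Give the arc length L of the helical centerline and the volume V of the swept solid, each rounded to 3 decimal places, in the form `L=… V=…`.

2πR = 2π·16 = 100.530965
per-turn = √(100.530965² + 21²) = √(10106.4749 + 441) = √10547.4749 = 102.700900
L = 6.75 × 102.700900 = 693.231077
V = π·1.75² × L = 9.621128 × 693.231077 = 6669.664575

L=693.231 V=6669.665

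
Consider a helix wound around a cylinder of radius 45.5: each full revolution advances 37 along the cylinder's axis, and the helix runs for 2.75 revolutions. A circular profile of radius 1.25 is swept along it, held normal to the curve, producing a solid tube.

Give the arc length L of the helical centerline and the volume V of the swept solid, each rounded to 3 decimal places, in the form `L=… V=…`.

2πR = 2π·45.5 = 285.884931
per-turn = √(285.884931² + 37²) = √(81730.1940 + 1369) = √83099.1940 = 288.269308
L = 2.75 × 288.269308 = 792.740598
V = π·1.25² × L = 4.908739 × 792.740598 = 3891.356308

L=792.741 V=3891.356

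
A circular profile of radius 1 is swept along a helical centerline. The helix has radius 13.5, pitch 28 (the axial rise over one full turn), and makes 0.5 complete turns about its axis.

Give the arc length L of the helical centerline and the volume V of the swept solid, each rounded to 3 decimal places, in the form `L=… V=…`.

L=44.662 V=140.311

2πR = 2π·13.5 = 84.823002
per-turn = √(84.823002² + 28²) = √(7194.9416 + 784) = √7978.9416 = 89.324922
L = 0.5 × 89.324922 = 44.662461
V = π·1² × L = 3.141593 × 44.662461 = 140.311259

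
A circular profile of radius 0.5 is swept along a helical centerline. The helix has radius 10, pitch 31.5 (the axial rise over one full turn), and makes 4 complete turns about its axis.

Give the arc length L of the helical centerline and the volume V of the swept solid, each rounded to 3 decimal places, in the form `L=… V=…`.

2πR = 2π·10 = 62.831853
per-turn = √(62.831853² + 31.5²) = √(3947.8418 + 992.25) = √4940.0918 = 70.285786
L = 4 × 70.285786 = 281.143145
V = π·0.5² × L = 0.785398 × 281.143145 = 220.809310

L=281.143 V=220.809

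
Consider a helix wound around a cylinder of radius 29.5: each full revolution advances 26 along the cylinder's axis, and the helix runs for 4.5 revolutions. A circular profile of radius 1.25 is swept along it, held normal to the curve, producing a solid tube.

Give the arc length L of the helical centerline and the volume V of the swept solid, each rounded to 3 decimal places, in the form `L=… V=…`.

2πR = 2π·29.5 = 185.353967
per-turn = √(185.353967² + 26²) = √(34356.0929 + 676) = √35032.0929 = 187.168622
L = 4.5 × 187.168622 = 842.258797
V = π·1.25² × L = 4.908739 × 842.258797 = 4134.428203

L=842.259 V=4134.428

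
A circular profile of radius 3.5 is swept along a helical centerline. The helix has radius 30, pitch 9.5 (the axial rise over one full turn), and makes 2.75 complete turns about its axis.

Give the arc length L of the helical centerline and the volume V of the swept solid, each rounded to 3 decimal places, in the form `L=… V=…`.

L=519.021 V=19974.258

2πR = 2π·30 = 188.495559
per-turn = √(188.495559² + 9.5²) = √(35530.5758 + 90.25) = √35620.8258 = 188.734803
L = 2.75 × 188.734803 = 519.020708
V = π·3.5² × L = 38.484510 × 519.020708 = 19974.257635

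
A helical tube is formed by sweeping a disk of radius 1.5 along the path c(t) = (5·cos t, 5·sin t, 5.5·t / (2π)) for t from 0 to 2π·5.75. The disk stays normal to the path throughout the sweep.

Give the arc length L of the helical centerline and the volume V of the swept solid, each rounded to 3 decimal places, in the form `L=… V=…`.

2πR = 2π·5 = 31.415927
per-turn = √(31.415927² + 5.5²) = √(986.9604 + 30.25) = √1017.2104 = 31.893737
L = 5.75 × 31.893737 = 183.388986
V = π·1.5² × L = 7.068583 × 183.388986 = 1296.300355

L=183.389 V=1296.300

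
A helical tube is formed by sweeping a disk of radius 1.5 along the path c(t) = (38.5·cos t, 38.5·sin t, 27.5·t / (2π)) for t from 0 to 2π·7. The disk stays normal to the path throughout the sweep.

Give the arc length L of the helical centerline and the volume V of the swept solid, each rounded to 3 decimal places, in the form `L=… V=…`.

L=1704.225 V=12046.458

2πR = 2π·38.5 = 241.902634
per-turn = √(241.902634² + 27.5²) = √(58516.8845 + 756.25) = √59273.1345 = 243.460745
L = 7 × 243.460745 = 1704.225217
V = π·1.5² × L = 7.068583 × 1704.225217 = 12046.458199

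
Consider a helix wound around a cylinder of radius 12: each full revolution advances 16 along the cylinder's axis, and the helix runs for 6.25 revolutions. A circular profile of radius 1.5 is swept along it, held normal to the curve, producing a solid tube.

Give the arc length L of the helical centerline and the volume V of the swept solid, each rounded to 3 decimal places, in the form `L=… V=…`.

2πR = 2π·12 = 75.398224
per-turn = √(75.398224² + 16²) = √(5684.8921 + 256) = √5940.8921 = 77.077183
L = 6.25 × 77.077183 = 481.732394
V = π·1.5² × L = 7.068583 × 481.732394 = 3405.165635

L=481.732 V=3405.166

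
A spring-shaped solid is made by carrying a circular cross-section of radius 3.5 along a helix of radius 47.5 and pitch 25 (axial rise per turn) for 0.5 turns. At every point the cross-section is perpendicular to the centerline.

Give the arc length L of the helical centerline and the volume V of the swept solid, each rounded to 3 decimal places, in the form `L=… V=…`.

2πR = 2π·47.5 = 298.451302
per-turn = √(298.451302² + 25²) = √(89073.1797 + 625) = √89698.1797 = 299.496544
L = 0.5 × 299.496544 = 149.748272
V = π·3.5² × L = 38.484510 × 149.748272 = 5762.988867

L=149.748 V=5762.989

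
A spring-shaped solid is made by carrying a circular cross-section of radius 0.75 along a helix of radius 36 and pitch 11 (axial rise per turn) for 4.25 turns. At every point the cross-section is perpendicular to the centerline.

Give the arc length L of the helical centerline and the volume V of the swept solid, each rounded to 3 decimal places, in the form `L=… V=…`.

L=962.463 V=1700.813

2πR = 2π·36 = 226.194671
per-turn = √(226.194671² + 11²) = √(51164.0292 + 121) = √51285.0292 = 226.461982
L = 4.25 × 226.461982 = 962.463423
V = π·0.75² × L = 1.767146 × 962.463423 = 1700.813260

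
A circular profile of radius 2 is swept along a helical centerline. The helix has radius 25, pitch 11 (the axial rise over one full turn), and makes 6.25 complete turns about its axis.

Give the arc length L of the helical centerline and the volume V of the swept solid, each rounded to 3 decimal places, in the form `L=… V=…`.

L=984.152 V=12367.219

2πR = 2π·25 = 157.079633
per-turn = √(157.079633² + 11²) = √(24674.0110 + 121) = √24795.0110 = 157.464317
L = 6.25 × 157.464317 = 984.151979
V = π·2² × L = 12.566371 × 984.151979 = 12367.218506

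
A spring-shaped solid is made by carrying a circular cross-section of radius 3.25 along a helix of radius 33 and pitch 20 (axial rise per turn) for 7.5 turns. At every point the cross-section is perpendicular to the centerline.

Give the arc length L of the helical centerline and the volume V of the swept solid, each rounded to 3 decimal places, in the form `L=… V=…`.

2πR = 2π·33 = 207.345115
per-turn = √(207.345115² + 20²) = √(42991.9968 + 400) = √43391.9968 = 208.307457
L = 7.5 × 208.307457 = 1562.305930
V = π·3.25² × L = 33.183072 × 1562.305930 = 51842.110786

L=1562.306 V=51842.111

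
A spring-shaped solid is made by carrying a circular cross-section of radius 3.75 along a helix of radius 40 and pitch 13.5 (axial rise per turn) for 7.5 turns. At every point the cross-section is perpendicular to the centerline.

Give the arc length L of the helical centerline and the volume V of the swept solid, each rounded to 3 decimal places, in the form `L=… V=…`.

2πR = 2π·40 = 251.327412
per-turn = √(251.327412² + 13.5²) = √(63165.4682 + 182.25) = √63347.7182 = 251.689726
L = 7.5 × 251.689726 = 1887.672945
V = π·3.75² × L = 44.178647 × 1887.672945 = 83394.836101

L=1887.673 V=83394.836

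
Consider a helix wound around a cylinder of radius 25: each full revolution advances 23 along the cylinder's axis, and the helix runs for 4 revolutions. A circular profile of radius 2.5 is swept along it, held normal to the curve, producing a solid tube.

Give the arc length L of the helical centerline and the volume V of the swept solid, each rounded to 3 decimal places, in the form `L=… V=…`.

2πR = 2π·25 = 157.079633
per-turn = √(157.079633² + 23²) = √(24674.0110 + 529) = √25203.0110 = 158.754562
L = 4 × 158.754562 = 635.018249
V = π·2.5² × L = 19.634954 × 635.018249 = 12468.554154

L=635.018 V=12468.554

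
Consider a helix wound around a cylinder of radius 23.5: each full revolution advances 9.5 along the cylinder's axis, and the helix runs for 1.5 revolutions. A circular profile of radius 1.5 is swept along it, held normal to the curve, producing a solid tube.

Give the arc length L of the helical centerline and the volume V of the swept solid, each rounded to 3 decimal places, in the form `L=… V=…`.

L=221.940 V=1568.803

2πR = 2π·23.5 = 147.654855
per-turn = √(147.654855² + 9.5²) = √(21801.9561 + 90.25) = √21892.2061 = 147.960150
L = 1.5 × 147.960150 = 221.940226
V = π·1.5² × L = 7.068583 × 221.940226 = 1568.803011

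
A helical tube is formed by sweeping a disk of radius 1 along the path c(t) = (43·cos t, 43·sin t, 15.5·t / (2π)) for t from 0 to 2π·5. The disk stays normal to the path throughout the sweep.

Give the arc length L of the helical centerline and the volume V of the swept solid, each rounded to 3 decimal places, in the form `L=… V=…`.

L=1353.106 V=4250.908

2πR = 2π·43 = 270.176968
per-turn = √(270.176968² + 15.5²) = √(72995.5942 + 240.25) = √73235.8442 = 270.621219
L = 5 × 270.621219 = 1353.106095
V = π·1² × L = 3.141593 × 1353.106095 = 4250.908167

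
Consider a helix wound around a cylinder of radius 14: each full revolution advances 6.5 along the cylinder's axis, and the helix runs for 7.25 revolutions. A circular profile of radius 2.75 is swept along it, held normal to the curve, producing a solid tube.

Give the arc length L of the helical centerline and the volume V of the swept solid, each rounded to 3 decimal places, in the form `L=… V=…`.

2πR = 2π·14 = 87.964594
per-turn = √(87.964594² + 6.5²) = √(7737.7699 + 42.25) = √7780.0199 = 88.204421
L = 7.25 × 88.204421 = 639.482051
V = π·2.75² × L = 23.758294 × 639.482051 = 15193.002856

L=639.482 V=15193.003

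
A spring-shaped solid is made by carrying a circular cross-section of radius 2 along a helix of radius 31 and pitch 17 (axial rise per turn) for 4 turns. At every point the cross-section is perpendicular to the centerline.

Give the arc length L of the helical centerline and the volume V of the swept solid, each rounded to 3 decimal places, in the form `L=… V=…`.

2πR = 2π·31 = 194.778745
per-turn = √(194.778745² + 17²) = √(37938.7593 + 289) = √38227.7593 = 195.519204
L = 4 × 195.519204 = 782.076818
V = π·2² × L = 12.566371 × 782.076818 = 9827.867143

L=782.077 V=9827.867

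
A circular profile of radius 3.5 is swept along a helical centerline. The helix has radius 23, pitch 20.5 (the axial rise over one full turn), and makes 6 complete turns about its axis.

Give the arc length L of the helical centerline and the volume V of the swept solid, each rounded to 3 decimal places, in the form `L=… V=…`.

2πR = 2π·23 = 144.513262
per-turn = √(144.513262² + 20.5²) = √(20884.0829 + 420.25) = √21304.3329 = 145.960039
L = 6 × 145.960039 = 875.760233
V = π·3.5² × L = 38.484510 × 875.760233 = 33703.203432

L=875.760 V=33703.203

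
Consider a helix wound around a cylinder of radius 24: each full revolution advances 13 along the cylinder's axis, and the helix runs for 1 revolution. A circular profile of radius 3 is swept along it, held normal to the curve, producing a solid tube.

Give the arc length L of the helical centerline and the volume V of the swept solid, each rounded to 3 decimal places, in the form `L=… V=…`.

2πR = 2π·24 = 150.796447
per-turn = √(150.796447² + 13²) = √(22739.5685 + 169) = √22908.5685 = 151.355768
L = 1 × 151.355768 = 151.355768
V = π·3² × L = 28.274334 × 151.355768 = 4279.483523

L=151.356 V=4279.484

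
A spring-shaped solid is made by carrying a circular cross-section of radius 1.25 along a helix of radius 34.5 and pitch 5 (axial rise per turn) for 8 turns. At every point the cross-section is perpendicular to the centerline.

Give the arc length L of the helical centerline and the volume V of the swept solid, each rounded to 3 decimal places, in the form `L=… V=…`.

2πR = 2π·34.5 = 216.769893
per-turn = √(216.769893² + 5²) = √(46989.1866 + 25) = √47014.1866 = 216.827550
L = 8 × 216.827550 = 1734.620402
V = π·1.25² × L = 4.908739 × 1734.620402 = 8514.797988

L=1734.620 V=8514.798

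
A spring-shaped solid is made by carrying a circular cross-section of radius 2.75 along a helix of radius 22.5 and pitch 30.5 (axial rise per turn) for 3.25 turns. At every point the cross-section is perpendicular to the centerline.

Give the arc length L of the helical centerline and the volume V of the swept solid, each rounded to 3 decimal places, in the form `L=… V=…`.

L=470.029 V=11167.090

2πR = 2π·22.5 = 141.371669
per-turn = √(141.371669² + 30.5²) = √(19985.9489 + 930.25) = √20916.1989 = 144.624337
L = 3.25 × 144.624337 = 470.029096
V = π·2.75² × L = 23.758294 × 470.029096 = 11167.089658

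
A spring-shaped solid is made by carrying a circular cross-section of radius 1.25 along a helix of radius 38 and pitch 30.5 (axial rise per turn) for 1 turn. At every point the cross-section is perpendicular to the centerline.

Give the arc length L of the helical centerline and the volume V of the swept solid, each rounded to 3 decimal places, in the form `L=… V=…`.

L=240.701 V=1181.539

2πR = 2π·38 = 238.761042
per-turn = √(238.761042² + 30.5²) = √(57006.8350 + 930.25) = √57937.0850 = 240.701236
L = 1 × 240.701236 = 240.701236
V = π·1.25² × L = 4.908739 × 240.701236 = 1181.539429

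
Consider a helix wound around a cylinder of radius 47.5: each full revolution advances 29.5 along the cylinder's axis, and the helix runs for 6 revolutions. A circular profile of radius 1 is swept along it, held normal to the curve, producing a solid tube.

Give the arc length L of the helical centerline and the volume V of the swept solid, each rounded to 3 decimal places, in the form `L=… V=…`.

2πR = 2π·47.5 = 298.451302
per-turn = √(298.451302² + 29.5²) = √(89073.1797 + 870.25) = √89943.4297 = 299.905701
L = 6 × 299.905701 = 1799.434208
V = π·1² × L = 3.141593 × 1799.434208 = 5653.089289

L=1799.434 V=5653.089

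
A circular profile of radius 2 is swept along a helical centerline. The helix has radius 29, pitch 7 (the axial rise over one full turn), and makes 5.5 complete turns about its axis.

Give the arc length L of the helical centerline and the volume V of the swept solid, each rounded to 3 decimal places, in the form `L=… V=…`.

L=1002.907 V=12602.905

2πR = 2π·29 = 182.212374
per-turn = √(182.212374² + 7²) = √(33201.3492 + 49) = √33250.3492 = 182.346783
L = 5.5 × 182.346783 = 1002.907306
V = π·2² × L = 12.566371 × 1002.907306 = 12602.904893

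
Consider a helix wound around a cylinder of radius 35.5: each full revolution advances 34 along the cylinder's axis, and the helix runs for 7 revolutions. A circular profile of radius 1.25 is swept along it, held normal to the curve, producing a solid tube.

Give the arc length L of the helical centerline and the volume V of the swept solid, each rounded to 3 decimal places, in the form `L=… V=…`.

L=1579.407 V=7752.894

2πR = 2π·35.5 = 223.053078
per-turn = √(223.053078² + 34²) = √(49752.6758 + 1156) = √50908.6758 = 225.629510
L = 7 × 225.629510 = 1579.406570
V = π·1.25² × L = 4.908739 × 1579.406570 = 7752.893871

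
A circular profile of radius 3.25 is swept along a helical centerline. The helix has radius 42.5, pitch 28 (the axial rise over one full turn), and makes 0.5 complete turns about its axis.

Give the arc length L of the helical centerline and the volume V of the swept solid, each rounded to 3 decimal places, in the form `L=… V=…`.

2πR = 2π·42.5 = 267.035376
per-turn = √(267.035376² + 28²) = √(71307.8918 + 784) = √72091.8918 = 268.499333
L = 0.5 × 268.499333 = 134.249666
V = π·3.25² × L = 33.183072 × 134.249666 = 4454.816403

L=134.250 V=4454.816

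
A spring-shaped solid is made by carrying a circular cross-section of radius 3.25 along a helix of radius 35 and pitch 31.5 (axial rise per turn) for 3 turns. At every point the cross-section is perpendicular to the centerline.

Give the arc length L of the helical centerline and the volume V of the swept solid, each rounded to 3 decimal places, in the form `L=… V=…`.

2πR = 2π·35 = 219.911486
per-turn = √(219.911486² + 31.5²) = √(48361.0616 + 992.25) = √49353.3116 = 222.156052
L = 3 × 222.156052 = 666.468157
V = π·3.25² × L = 33.183072 × 666.468157 = 22115.461103

L=666.468 V=22115.461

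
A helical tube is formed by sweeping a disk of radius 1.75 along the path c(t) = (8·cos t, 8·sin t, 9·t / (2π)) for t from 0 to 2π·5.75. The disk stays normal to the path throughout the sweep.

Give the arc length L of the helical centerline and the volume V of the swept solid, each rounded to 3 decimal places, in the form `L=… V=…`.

2πR = 2π·8 = 50.265482
per-turn = √(50.265482² + 9²) = √(2526.6187 + 81) = √2607.6187 = 51.064848
L = 5.75 × 51.064848 = 293.622877
V = π·1.75² × L = 9.621128 × 293.622877 = 2824.983141

L=293.623 V=2824.983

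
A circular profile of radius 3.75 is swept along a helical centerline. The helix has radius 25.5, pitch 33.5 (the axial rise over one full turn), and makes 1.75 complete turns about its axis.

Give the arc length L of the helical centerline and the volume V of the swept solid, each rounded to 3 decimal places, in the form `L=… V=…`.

L=286.450 V=12654.992

2πR = 2π·25.5 = 160.221225
per-turn = √(160.221225² + 33.5²) = √(25670.8410 + 1122.25) = √26793.0910 = 163.685953
L = 1.75 × 163.685953 = 286.450417
V = π·3.75² × L = 44.178647 × 286.450417 = 12654.991762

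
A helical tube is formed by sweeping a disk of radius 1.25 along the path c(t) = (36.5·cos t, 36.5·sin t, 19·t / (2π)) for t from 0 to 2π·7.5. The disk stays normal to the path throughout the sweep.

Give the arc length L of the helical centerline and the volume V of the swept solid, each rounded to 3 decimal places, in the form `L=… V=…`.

2πR = 2π·36.5 = 229.336264
per-turn = √(229.336264² + 19²) = √(52595.1219 + 361) = √52956.1219 = 230.121972
L = 7.5 × 230.121972 = 1725.914788
V = π·1.25² × L = 4.908739 × 1725.914788 = 8472.064403

L=1725.915 V=8472.064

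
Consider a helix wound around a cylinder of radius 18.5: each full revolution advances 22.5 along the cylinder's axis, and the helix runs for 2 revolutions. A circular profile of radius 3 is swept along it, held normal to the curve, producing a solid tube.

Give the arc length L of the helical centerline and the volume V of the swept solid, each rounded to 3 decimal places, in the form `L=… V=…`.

2πR = 2π·18.5 = 116.238928
per-turn = √(116.238928² + 22.5²) = √(13511.4884 + 506.25) = √14017.7384 = 118.396530
L = 2 × 118.396530 = 236.793061
V = π·3² × L = 28.274334 × 236.793061 = 6695.166065

L=236.793 V=6695.166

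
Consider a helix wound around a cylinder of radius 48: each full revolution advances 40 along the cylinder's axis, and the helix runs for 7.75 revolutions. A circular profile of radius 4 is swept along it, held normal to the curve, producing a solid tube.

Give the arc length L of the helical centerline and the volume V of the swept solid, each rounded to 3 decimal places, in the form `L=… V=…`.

L=2357.813 V=118516.599

2πR = 2π·48 = 301.592895
per-turn = √(301.592895² + 40²) = √(90958.2742 + 1600) = √92558.2742 = 304.233914
L = 7.75 × 304.233914 = 2357.812830
V = π·4² × L = 50.265482 × 2357.812830 = 118516.599449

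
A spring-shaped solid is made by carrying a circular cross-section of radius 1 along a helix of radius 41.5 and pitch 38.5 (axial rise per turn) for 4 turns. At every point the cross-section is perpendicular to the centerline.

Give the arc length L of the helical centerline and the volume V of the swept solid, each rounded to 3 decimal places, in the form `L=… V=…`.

L=1054.316 V=3312.233

2πR = 2π·41.5 = 260.752190
per-turn = √(260.752190² + 38.5²) = √(67991.7047 + 1482.25) = √69473.9547 = 263.579124
L = 4 × 263.579124 = 1054.316497
V = π·1² × L = 3.141593 × 1054.316497 = 3312.232961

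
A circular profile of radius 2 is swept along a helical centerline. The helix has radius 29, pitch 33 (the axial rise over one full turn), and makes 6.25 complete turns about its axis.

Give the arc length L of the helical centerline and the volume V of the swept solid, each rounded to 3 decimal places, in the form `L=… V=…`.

2πR = 2π·29 = 182.212374
per-turn = √(182.212374² + 33²) = √(33201.3492 + 1089) = √34290.3492 = 185.176535
L = 6.25 × 185.176535 = 1157.353345
V = π·2² × L = 12.566371 × 1157.353345 = 14543.731069

L=1157.353 V=14543.731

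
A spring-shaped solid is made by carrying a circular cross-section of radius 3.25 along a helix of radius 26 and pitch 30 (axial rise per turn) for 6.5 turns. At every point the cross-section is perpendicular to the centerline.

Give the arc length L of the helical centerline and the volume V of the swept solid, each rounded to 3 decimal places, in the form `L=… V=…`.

2πR = 2π·26 = 163.362818
per-turn = √(163.362818² + 30²) = √(26687.4103 + 900) = √27587.4103 = 166.094582
L = 6.5 × 166.094582 = 1079.614786
V = π·3.25² × L = 33.183072 × 1079.614786 = 35824.935597

L=1079.615 V=35824.936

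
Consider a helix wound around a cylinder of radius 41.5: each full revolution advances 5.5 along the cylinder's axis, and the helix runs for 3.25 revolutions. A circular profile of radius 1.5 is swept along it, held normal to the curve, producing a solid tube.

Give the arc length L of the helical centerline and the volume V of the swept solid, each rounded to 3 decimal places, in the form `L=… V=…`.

L=847.633 V=5991.565

2πR = 2π·41.5 = 260.752190
per-turn = √(260.752190² + 5.5²) = √(67991.7047 + 30.25) = √68021.9547 = 260.810189
L = 3.25 × 260.810189 = 847.633114
V = π·1.5² × L = 7.068583 × 847.633114 = 5991.565422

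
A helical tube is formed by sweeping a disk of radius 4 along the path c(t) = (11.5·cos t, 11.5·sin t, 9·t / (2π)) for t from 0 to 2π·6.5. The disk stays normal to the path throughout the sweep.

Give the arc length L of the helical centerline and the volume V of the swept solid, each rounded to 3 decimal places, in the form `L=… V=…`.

L=473.297 V=23790.519

2πR = 2π·11.5 = 72.256631
per-turn = √(72.256631² + 9²) = √(5221.0207 + 81) = √5302.0207 = 72.814976
L = 6.5 × 72.814976 = 473.297344
V = π·4² × L = 50.265482 × 473.297344 = 23790.519338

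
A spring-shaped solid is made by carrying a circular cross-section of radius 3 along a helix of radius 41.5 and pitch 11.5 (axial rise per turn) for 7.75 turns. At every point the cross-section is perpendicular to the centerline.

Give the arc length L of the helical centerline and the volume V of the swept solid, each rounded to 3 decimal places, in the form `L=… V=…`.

2πR = 2π·41.5 = 260.752190
per-turn = √(260.752190² + 11.5²) = √(67991.7047 + 132.25) = √68123.9547 = 261.005660
L = 7.75 × 261.005660 = 2022.793867
V = π·3² × L = 28.274334 × 2022.793867 = 57193.149184

L=2022.794 V=57193.149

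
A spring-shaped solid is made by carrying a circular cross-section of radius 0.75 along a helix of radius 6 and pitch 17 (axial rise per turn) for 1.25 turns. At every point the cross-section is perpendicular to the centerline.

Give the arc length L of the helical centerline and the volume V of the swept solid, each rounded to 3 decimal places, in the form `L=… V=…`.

L=51.694 V=91.350

2πR = 2π·6 = 37.699112
per-turn = √(37.699112² + 17²) = √(1421.2230 + 289) = √1710.2230 = 41.354843
L = 1.25 × 41.354843 = 51.693554
V = π·0.75² × L = 1.767146 × 51.693554 = 91.350050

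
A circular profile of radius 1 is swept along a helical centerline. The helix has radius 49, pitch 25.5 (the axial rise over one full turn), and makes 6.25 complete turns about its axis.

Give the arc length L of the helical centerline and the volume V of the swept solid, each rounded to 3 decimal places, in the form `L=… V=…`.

L=1930.814 V=6065.832

2πR = 2π·49 = 307.876080
per-turn = √(307.876080² + 25.5²) = √(94787.6807 + 650.25) = √95437.9307 = 308.930301
L = 6.25 × 308.930301 = 1930.814379
V = π·1² × L = 3.141593 × 1930.814379 = 6065.832269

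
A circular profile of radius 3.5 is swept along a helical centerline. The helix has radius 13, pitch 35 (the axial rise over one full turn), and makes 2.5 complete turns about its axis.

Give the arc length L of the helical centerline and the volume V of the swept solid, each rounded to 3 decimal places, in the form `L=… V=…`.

L=222.161 V=8549.742

2πR = 2π·13 = 81.681409
per-turn = √(81.681409² + 35²) = √(6671.8526 + 1225) = √7896.8526 = 88.864237
L = 2.5 × 88.864237 = 222.160592
V = π·3.5² × L = 38.484510 × 222.160592 = 8549.741522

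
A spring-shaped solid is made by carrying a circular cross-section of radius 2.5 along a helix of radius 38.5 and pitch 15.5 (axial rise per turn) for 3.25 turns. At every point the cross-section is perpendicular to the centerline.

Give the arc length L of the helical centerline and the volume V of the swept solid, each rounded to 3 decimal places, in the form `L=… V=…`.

2πR = 2π·38.5 = 241.902634
per-turn = √(241.902634² + 15.5²) = √(58516.8845 + 240.25) = √58757.1345 = 242.398710
L = 3.25 × 242.398710 = 787.795807
V = π·2.5² × L = 19.634954 × 787.795807 = 15468.334493

L=787.796 V=15468.334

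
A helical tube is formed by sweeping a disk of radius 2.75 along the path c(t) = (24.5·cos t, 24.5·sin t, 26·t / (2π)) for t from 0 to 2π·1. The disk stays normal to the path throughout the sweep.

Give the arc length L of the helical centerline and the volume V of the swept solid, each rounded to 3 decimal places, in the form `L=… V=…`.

2πR = 2π·24.5 = 153.938040
per-turn = √(153.938040² + 26²) = √(23696.9202 + 676) = √24372.9202 = 156.118289
L = 1 × 156.118289 = 156.118289
V = π·2.75² × L = 23.758294 × 156.118289 = 3709.104278

L=156.118 V=3709.104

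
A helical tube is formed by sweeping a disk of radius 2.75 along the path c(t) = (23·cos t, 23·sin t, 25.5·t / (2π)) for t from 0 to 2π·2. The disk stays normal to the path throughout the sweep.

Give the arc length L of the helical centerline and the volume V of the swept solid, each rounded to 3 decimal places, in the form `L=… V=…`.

L=293.492 V=6972.860

2πR = 2π·23 = 144.513262
per-turn = √(144.513262² + 25.5²) = √(20884.0829 + 650.25) = √21534.3329 = 146.745811
L = 2 × 146.745811 = 293.491621
V = π·2.75² × L = 23.758294 × 293.491621 = 6972.860350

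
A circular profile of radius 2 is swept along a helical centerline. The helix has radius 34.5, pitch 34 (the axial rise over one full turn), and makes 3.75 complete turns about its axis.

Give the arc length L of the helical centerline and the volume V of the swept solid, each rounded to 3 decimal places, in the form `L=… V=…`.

2πR = 2π·34.5 = 216.769893
per-turn = √(216.769893² + 34²) = √(46989.1866 + 1156) = √48145.1866 = 219.420114
L = 3.75 × 219.420114 = 822.825429
V = π·2² × L = 12.566371 × 822.825429 = 10339.929286

L=822.825 V=10339.929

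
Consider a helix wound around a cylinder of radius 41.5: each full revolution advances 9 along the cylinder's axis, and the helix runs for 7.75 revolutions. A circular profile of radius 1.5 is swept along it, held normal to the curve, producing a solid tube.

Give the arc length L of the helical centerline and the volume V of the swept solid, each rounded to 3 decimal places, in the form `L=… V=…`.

L=2022.033 V=14292.908

2πR = 2π·41.5 = 260.752190
per-turn = √(260.752190² + 9²) = √(67991.7047 + 81) = √68072.7047 = 260.907464
L = 7.75 × 260.907464 = 2022.032845
V = π·1.5² × L = 7.068583 × 2022.032845 = 14292.907947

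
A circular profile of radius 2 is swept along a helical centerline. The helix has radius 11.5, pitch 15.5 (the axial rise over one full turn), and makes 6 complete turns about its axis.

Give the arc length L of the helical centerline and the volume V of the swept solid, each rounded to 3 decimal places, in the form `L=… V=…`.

L=443.402 V=5571.960

2πR = 2π·11.5 = 72.256631
per-turn = √(72.256631² + 15.5²) = √(5221.0207 + 240.25) = √5461.2707 = 73.900411
L = 6 × 73.900411 = 443.402465
V = π·2² × L = 12.566371 × 443.402465 = 5571.959710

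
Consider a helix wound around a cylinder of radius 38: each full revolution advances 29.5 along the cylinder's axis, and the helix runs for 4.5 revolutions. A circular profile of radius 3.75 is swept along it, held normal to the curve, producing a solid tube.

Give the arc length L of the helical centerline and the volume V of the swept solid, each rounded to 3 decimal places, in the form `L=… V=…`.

2πR = 2π·38 = 238.761042
per-turn = √(238.761042² + 29.5²) = √(57006.8350 + 870.25) = √57877.0850 = 240.576568
L = 4.5 × 240.576568 = 1082.594556
V = π·3.75² × L = 44.178647 × 1082.594556 = 47827.562379

L=1082.595 V=47827.562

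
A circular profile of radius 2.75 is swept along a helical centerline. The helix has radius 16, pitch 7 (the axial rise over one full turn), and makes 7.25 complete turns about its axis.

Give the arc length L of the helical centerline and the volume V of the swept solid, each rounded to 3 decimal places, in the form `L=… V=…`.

L=730.614 V=17358.148

2πR = 2π·16 = 100.530965
per-turn = √(100.530965² + 7²) = √(10106.4749 + 49) = √10155.4749 = 100.774376
L = 7.25 × 100.774376 = 730.614228
V = π·2.75² × L = 23.758294 × 730.614228 = 17358.147947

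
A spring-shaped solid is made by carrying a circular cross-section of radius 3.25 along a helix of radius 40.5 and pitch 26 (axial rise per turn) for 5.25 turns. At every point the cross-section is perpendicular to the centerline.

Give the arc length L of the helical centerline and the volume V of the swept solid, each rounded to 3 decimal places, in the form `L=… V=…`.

2πR = 2π·40.5 = 254.469005
per-turn = √(254.469005² + 26²) = √(64754.4745 + 676) = √65430.4745 = 255.793812
L = 5.25 × 255.793812 = 1342.917515
V = π·3.25² × L = 33.183072 × 1342.917515 = 44562.129140

L=1342.918 V=44562.129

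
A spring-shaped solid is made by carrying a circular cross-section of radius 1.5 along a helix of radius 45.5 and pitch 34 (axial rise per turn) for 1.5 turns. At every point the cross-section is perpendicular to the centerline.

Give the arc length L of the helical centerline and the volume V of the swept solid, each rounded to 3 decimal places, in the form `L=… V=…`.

L=431.849 V=3052.564

2πR = 2π·45.5 = 285.884931
per-turn = √(285.884931² + 34²) = √(81730.1940 + 1156) = √82886.1940 = 287.899625
L = 1.5 × 287.899625 = 431.849437
V = π·1.5² × L = 7.068583 × 431.849437 = 3052.563795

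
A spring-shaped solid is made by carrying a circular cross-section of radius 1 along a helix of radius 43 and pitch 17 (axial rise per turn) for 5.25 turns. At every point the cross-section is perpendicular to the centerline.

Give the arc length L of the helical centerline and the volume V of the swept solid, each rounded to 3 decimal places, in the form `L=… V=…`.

2πR = 2π·43 = 270.176968
per-turn = √(270.176968² + 17²) = √(72995.5942 + 289) = √73284.5942 = 270.711275
L = 5.25 × 270.711275 = 1421.234191
V = π·1² × L = 3.141593 × 1421.234191 = 4464.938894

L=1421.234 V=4464.939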